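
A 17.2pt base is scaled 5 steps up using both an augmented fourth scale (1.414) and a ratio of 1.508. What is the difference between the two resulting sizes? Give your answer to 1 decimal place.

36.9pt

Augmented fourth: 17.2 × 1.414⁵ = 97.224pt
At 1.508: 17.2 × 1.508⁵ = 134.133pt
Difference: 134.133 − 97.224 = 36.909pt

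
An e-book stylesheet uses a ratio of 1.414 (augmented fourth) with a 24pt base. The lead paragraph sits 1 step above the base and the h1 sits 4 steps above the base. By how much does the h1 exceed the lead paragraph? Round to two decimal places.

62.01pt

Step 1: 24.0 × 1.414 = 33.9360pt
Step 4: 24.0 × 1.414⁴ = 95.9420pt
Difference: 95.9420 − 33.9360 = 62.0060pt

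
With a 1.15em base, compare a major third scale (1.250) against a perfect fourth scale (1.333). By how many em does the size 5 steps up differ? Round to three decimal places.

Major third: 1.15 × 1.250⁵ = 3.50952em
Perfect fourth: 1.15 × 1.333⁵ = 4.84004em
Difference: 4.84004 − 3.50952 = 1.33052em

1.331em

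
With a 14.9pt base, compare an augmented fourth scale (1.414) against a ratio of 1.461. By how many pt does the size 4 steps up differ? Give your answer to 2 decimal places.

8.32pt

Augmented fourth: 14.9 × 1.414⁴ = 59.5640pt
At 1.461: 14.9 × 1.461⁴ = 67.8871pt
Difference: 67.8871 − 59.5640 = 8.3231pt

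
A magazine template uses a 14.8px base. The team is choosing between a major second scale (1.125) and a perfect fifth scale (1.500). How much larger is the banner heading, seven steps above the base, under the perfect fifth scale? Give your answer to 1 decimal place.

Major second: 14.8 × 1.125⁷ = 33.754px
Perfect fifth: 14.8 × 1.500⁷ = 252.872px
Difference: 252.872 − 33.754 = 219.118px

219.1px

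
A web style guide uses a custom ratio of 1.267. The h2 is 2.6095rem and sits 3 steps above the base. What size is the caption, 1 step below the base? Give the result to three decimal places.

1.013rem

2.6095 ÷ 1.267⁴ = 2.6095 ÷ 2.57695 ≈ 1.013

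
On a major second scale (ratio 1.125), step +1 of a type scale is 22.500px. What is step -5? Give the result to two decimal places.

22.500 ÷ 1.125⁶ = 22.500 ÷ 2.02729 ≈ 11.099

11.10px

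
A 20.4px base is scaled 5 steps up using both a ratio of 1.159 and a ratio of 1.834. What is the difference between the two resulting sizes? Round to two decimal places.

380.62px

At 1.159: 20.4 × 1.159⁵ = 42.6626px
At 1.834: 20.4 × 1.834⁵ = 423.2791px
Difference: 423.2791 − 42.6626 = 380.6165px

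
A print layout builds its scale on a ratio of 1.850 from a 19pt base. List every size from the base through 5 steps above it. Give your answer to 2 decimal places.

19.00pt, 35.15pt, 65.03pt, 120.30pt, 222.56pt, 411.73pt

Step 0: 19pt
Step 1: 19.0 × 1.850 = 35.15
Step 2: 19.0 × 1.850² = 65.03
Step 3: 19.0 × 1.850³ = 120.30
Step 4: 19.0 × 1.850⁴ = 222.56
Step 5: 19.0 × 1.850⁵ = 411.73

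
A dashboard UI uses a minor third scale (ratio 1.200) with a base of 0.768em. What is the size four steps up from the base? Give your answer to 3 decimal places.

Each step on a modular scale multiplies by the ratio, so the size n steps from the base is base × ratioⁿ.
0.768 × 1.200⁴ = 0.768 × 2.07360 ≈ 1.593

1.593em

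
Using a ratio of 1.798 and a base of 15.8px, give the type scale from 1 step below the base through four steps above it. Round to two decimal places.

Step -1: 15.8 ÷ 1.798 = 8.79
Step 0: 15.8px
Step 1: 15.8 × 1.798 = 28.41
Step 2: 15.8 × 1.798² = 51.08
Step 3: 15.8 × 1.798³ = 91.84
Step 4: 15.8 × 1.798⁴ = 165.13

8.79px, 15.80px, 28.41px, 51.08px, 91.84px, 165.13px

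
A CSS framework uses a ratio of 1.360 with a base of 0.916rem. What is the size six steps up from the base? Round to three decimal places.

5.796rem

0.916 × 1.360⁶ = 0.916 × 6.32752 ≈ 5.796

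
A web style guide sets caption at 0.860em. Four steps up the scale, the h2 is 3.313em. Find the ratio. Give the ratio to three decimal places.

1.401

The ratio satisfies 0.860 × r⁴ = 3.313, so r = (3.313 / 0.860)^(1/4).
r = 3.8523^(1/4) ≈ 1.4010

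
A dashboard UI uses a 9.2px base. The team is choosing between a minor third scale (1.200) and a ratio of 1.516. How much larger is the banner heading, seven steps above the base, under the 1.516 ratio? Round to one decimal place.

Minor third: 9.2 × 1.200⁷ = 32.965px
At 1.516: 9.2 × 1.516⁷ = 169.310px
Difference: 169.310 − 32.965 = 136.345px

136.3px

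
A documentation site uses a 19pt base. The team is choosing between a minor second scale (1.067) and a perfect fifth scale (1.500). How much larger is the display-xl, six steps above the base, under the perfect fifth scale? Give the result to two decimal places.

188.38pt

Minor second: 19.0 × 1.067⁶ = 28.0376pt
Perfect fifth: 19.0 × 1.500⁶ = 216.4219pt
Difference: 216.4219 − 28.0376 = 188.3843pt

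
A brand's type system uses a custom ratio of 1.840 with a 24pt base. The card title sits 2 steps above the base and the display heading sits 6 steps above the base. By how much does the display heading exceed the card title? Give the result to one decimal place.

Step 2: 24.0 × 1.840² = 81.254pt
Step 6: 24.0 × 1.840⁶ = 931.361pt
Difference: 931.361 − 81.254 = 850.107pt

850.1pt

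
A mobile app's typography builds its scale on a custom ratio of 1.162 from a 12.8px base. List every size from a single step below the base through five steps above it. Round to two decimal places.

Step -1: 12.8 ÷ 1.162 = 11.02
Step 0: 12.8px
Step 1: 12.8 × 1.162 = 14.87
Step 2: 12.8 × 1.162² = 17.28
Step 3: 12.8 × 1.162³ = 20.08
Step 4: 12.8 × 1.162⁴ = 23.34
Step 5: 12.8 × 1.162⁵ = 27.12

11.02px, 12.80px, 14.87px, 17.28px, 20.08px, 23.34px, 27.12px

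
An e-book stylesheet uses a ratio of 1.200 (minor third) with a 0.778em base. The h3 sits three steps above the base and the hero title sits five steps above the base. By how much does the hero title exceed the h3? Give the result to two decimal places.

0.59em

Step 3: 0.778 × 1.200³ = 1.3444em
Step 5: 0.778 × 1.200⁵ = 1.9359em
Difference: 1.9359 − 1.3444 = 0.5915em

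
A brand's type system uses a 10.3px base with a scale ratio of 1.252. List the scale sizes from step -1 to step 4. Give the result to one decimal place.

Step -1: 10.3 ÷ 1.252 = 8.2
Step 0: 10.3px
Step 1: 10.3 × 1.252 = 12.9
Step 2: 10.3 × 1.252² = 16.1
Step 3: 10.3 × 1.252³ = 20.2
Step 4: 10.3 × 1.252⁴ = 25.3

8.2px, 10.3px, 12.9px, 16.1px, 20.2px, 25.3px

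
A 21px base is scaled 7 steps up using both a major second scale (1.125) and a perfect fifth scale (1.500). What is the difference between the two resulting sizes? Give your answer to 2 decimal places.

310.91px

Major second: 21.0 × 1.125⁷ = 47.8946px
Perfect fifth: 21.0 × 1.500⁷ = 358.8047px
Difference: 358.8047 − 47.8946 = 310.9101px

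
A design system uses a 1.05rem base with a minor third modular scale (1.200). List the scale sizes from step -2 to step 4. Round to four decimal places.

Step -2: 1.05 ÷ 1.200² = 0.7292
Step -1: 1.05 ÷ 1.200 = 0.8750
Step 0: 1.05rem
Step 1: 1.05 × 1.200 = 1.2600
Step 2: 1.05 × 1.200² = 1.5120
Step 3: 1.05 × 1.200³ = 1.8144
Step 4: 1.05 × 1.200⁴ = 2.1773

0.7292rem, 0.8750rem, 1.0500rem, 1.2600rem, 1.5120rem, 1.8144rem, 2.1773rem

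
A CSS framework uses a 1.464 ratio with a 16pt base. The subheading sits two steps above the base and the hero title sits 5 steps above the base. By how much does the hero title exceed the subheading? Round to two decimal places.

73.31pt

Step 2: 16.0 × 1.464² = 34.2927pt
Step 5: 16.0 × 1.464⁵ = 107.6032pt
Difference: 107.6032 − 34.2927 = 73.3105pt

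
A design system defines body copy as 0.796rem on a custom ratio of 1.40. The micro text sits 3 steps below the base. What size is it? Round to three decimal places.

0.290rem

Every step multiplies by the scale ratio.
0.796 ÷ 1.40³ = 0.796 ÷ 2.74400 ≈ 0.290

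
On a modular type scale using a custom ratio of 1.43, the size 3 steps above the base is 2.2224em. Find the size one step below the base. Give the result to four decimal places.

0.5315em

2.2224 ÷ 1.43⁴ = 2.2224 ÷ 4.18162 ≈ 0.5315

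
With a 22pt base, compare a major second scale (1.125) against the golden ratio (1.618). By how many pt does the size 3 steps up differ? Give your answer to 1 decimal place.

61.9pt

Major second: 22.0 × 1.125³ = 31.324pt
Golden ratio: 22.0 × 1.618³ = 93.188pt
Difference: 93.188 − 31.324 = 61.864pt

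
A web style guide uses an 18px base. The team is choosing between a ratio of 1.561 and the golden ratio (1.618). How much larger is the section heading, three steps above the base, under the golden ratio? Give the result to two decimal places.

At 1.561: 18.0 × 1.561³ = 68.4670px
Golden ratio: 18.0 × 1.618³ = 76.2444px
Difference: 76.2444 − 68.4670 = 7.7774px

7.78px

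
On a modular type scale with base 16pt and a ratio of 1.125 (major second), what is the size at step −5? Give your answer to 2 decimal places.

16.0 ÷ 1.125⁵ = 16.0 ÷ 1.80203 ≈ 8.88

8.88pt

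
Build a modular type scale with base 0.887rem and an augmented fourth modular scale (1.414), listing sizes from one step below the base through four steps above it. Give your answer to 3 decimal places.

Step -1: 0.887 ÷ 1.414 = 0.627
Step 0: 0.887rem
Step 1: 0.887 × 1.414 = 1.254
Step 2: 0.887 × 1.414² = 1.773
Step 3: 0.887 × 1.414³ = 2.508
Step 4: 0.887 × 1.414⁴ = 3.546

0.627rem, 0.887rem, 1.254rem, 1.773rem, 2.508rem, 3.546rem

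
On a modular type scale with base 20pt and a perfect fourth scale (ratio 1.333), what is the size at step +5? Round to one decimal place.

Each step on a modular scale multiplies by the ratio, so the size n steps from the base is base × ratioⁿ.
20.0 × 1.333⁵ = 20.0 × 4.20873 ≈ 84.17

84.2pt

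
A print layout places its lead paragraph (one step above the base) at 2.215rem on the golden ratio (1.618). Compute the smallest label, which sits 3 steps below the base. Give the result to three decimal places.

0.323rem

The gap is -3 − (1) = -4 steps, so the factor is 1.618^-4.
2.215 ÷ 1.618⁴ = 2.215 ÷ 6.85353 ≈ 0.323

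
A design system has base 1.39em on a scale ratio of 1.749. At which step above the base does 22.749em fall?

5

1.749ⁿ = 22.749 / 1.39 = 16.3662
n = ln(16.3662) / ln(1.749) = 2.7952 / 0.5590 ≈ 5.00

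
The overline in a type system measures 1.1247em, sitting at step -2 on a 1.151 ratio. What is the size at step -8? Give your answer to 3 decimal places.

1.1247 ÷ 1.151⁶ = 1.1247 ÷ 2.32516 ≈ 0.484

0.484em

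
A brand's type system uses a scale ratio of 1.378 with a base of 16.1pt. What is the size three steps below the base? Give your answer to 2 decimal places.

6.15pt

16.1 ÷ 1.378³ = 16.1 ÷ 2.61666 ≈ 6.15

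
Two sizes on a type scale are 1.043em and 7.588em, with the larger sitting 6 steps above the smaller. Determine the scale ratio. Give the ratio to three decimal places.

The ratio satisfies 1.043 × r⁶ = 7.588, so r = (7.588 / 1.043)^(1/6).
r = 7.2752^(1/6) ≈ 1.3920

1.392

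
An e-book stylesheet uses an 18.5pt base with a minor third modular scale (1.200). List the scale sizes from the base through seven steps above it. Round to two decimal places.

Step 0: 18.5pt
Step 1: 18.5 × 1.200 = 22.20
Step 2: 18.5 × 1.200² = 26.64
Step 3: 18.5 × 1.200³ = 31.97
Step 4: 18.5 × 1.200⁴ = 38.36
Step 5: 18.5 × 1.200⁵ = 46.03
Step 6: 18.5 × 1.200⁶ = 55.24
Step 7: 18.5 × 1.200⁷ = 66.29

18.50pt, 22.20pt, 26.64pt, 31.97pt, 38.36pt, 46.03pt, 55.24pt, 66.29pt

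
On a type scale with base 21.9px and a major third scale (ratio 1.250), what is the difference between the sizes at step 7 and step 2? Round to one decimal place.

70.2px

Step 2: 21.9 × 1.250² = 34.219px
Step 7: 21.9 × 1.250⁷ = 104.427px
Difference: 104.427 − 34.219 = 70.208px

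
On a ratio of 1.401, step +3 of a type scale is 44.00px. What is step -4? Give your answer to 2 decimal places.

4.15px

The gap is -4 − (3) = -7 steps, so the factor is 1.401^-7.
44.00 ÷ 1.401⁷ = 44.00 ÷ 10.59417 ≈ 4.153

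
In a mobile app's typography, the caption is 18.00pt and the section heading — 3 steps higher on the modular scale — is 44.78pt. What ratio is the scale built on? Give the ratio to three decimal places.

r³ = 44.78 / 18.00, so r = (44.78/18.00)^(1/3).
r = 2.4878^(1/3) ≈ 1.3550

1.355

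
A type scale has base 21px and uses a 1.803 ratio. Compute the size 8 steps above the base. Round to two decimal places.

Every step multiplies by the scale ratio.
21.0 × 1.803⁸ = 21.0 × 111.67753 ≈ 2345.23

2345.23px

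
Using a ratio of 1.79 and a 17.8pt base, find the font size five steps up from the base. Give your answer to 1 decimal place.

327.1pt

17.8 × 1.79⁵ = 17.8 × 18.37660 ≈ 327.10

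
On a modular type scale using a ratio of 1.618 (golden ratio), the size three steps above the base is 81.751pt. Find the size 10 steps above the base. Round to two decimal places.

The gap is 10 − (3) = 7 steps, so the factor is 1.618^7.
81.751 × 1.618⁷ = 81.751 × 29.03017 ≈ 2373.246

2373.25pt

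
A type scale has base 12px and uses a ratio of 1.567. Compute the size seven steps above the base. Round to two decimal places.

12.0 × 1.567⁷ = 12.0 × 23.19973 ≈ 278.40

278.40px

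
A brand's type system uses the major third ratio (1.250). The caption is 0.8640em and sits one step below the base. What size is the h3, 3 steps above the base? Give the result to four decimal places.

2.1094em

Moving from step -1 to step +3 is 4 steps up, so multiply by r⁴.
0.8640 × 1.250⁴ = 0.8640 × 2.44141 ≈ 2.1094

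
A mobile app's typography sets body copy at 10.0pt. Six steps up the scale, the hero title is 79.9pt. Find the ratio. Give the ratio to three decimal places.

The ratio satisfies 10.0 × r⁶ = 79.9, so r = (79.9 / 10.0)^(1/6).
r = 7.9900^(1/6) ≈ 1.4139

1.414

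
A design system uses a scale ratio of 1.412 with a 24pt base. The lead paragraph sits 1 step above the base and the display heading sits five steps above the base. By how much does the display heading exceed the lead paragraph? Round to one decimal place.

Step 1: 24.0 × 1.412 = 33.888pt
Step 5: 24.0 × 1.412⁵ = 134.705pt
Difference: 134.705 − 33.888 = 100.817pt

100.8pt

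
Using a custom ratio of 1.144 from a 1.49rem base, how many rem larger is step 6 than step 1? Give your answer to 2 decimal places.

Step 1: 1.49 × 1.144 = 1.7046rem
Step 6: 1.49 × 1.144⁶ = 3.3400rem
Difference: 3.3400 − 1.7046 = 1.6354rem

1.64rem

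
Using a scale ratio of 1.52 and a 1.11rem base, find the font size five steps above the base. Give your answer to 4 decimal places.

A modular type scale is a geometric sequence: sizeₙ = base × rⁿ.
1.11 × 1.52⁵ = 1.11 × 8.11368 ≈ 9.0062

9.0062rem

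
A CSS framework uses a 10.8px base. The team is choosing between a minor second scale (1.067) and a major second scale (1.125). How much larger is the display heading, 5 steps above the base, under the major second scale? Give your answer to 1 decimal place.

4.5px

Minor second: 10.8 × 1.067⁵ = 14.936px
Major second: 10.8 × 1.125⁵ = 19.462px
Difference: 19.462 − 14.936 = 4.526px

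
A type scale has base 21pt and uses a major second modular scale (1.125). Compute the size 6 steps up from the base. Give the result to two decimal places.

A modular type scale is a geometric sequence: sizeₙ = base × rⁿ.
21.0 × 1.125⁶ = 21.0 × 2.02729 ≈ 42.57

42.57pt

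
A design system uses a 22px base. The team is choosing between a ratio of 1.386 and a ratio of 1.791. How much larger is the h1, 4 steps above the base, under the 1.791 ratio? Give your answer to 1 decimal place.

145.2px

At 1.386: 22.0 × 1.386⁴ = 81.185px
At 1.791: 22.0 × 1.791⁴ = 226.363px
Difference: 226.363 − 81.185 = 145.178px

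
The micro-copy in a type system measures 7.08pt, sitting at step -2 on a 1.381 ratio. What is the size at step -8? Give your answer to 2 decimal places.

1.02pt

7.08 ÷ 1.381⁶ = 7.08 ÷ 6.93685 ≈ 1.021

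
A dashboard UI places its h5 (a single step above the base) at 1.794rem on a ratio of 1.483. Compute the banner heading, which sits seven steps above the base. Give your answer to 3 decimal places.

Moving from step +1 to step +7 is 6 steps up, so multiply by r⁶.
1.794 × 1.483⁶ = 1.794 × 10.63768 ≈ 19.084

19.084rem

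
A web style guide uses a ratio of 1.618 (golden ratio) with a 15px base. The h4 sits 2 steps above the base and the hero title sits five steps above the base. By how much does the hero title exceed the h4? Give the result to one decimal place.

127.1px

Step 2: 15.0 × 1.618² = 39.269px
Step 5: 15.0 × 1.618⁵ = 166.335px
Difference: 166.335 − 39.269 = 127.066px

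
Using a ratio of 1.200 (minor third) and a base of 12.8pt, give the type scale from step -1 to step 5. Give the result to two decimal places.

10.67pt, 12.80pt, 15.36pt, 18.43pt, 22.12pt, 26.54pt, 31.85pt

Step -1: 12.8 ÷ 1.200 = 10.67
Step 0: 12.8pt
Step 1: 12.8 × 1.200 = 15.36
Step 2: 12.8 × 1.200² = 18.43
Step 3: 12.8 × 1.200³ = 22.12
Step 4: 12.8 × 1.200⁴ = 26.54
Step 5: 12.8 × 1.200⁵ = 31.85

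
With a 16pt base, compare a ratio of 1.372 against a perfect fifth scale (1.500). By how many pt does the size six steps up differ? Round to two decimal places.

75.53pt

At 1.372: 16.0 × 1.372⁶ = 106.7197pt
Perfect fifth: 16.0 × 1.500⁶ = 182.2500pt
Difference: 182.2500 − 106.7197 = 75.5303pt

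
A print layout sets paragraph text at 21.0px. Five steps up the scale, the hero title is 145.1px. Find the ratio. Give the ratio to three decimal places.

r⁵ = 145.1 / 21.0, so r = (145.1/21.0)^(1/5).
r = 6.9095^(1/5) ≈ 1.4719

1.472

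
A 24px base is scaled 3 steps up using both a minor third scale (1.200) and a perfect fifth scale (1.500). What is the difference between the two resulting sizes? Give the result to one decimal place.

39.5px

Minor third: 24.0 × 1.200³ = 41.472px
Perfect fifth: 24.0 × 1.500³ = 81.000px
Difference: 81.000 − 41.472 = 39.528px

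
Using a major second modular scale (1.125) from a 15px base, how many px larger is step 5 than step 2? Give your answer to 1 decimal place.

Step 2: 15.0 × 1.125² = 18.984px
Step 5: 15.0 × 1.125⁵ = 27.030px
Difference: 27.030 − 18.984 = 8.046px

8.0px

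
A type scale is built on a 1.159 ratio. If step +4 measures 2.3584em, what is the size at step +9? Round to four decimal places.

4.9321em

2.3584 × 1.159⁵ = 2.3584 × 2.09130 ≈ 4.9321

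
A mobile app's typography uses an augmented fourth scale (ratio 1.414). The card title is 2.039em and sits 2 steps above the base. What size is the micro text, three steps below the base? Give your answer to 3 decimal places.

2.039 ÷ 1.414⁵ = 2.039 ÷ 5.65258 ≈ 0.361

0.361em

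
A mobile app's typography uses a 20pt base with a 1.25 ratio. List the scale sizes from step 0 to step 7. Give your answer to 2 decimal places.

20.00pt, 25.00pt, 31.25pt, 39.06pt, 48.83pt, 61.04pt, 76.29pt, 95.37pt

Step 0: 20pt
Step 1: 20.0 × 1.25 = 25.00
Step 2: 20.0 × 1.25² = 31.25
Step 3: 20.0 × 1.25³ = 39.06
Step 4: 20.0 × 1.25⁴ = 48.83
Step 5: 20.0 × 1.25⁵ = 61.04
Step 6: 20.0 × 1.25⁶ = 76.29
Step 7: 20.0 × 1.25⁷ = 95.37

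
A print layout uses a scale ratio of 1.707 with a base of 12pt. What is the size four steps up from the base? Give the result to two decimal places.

101.89pt

Each step on a modular scale multiplies by the ratio, so the size n steps from the base is base × ratioⁿ.
12.0 × 1.707⁴ = 12.0 × 8.49052 ≈ 101.89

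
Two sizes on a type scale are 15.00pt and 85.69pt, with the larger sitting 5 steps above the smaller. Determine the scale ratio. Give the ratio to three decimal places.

The ratio satisfies 15.00 × r⁵ = 85.69, so r = (85.69 / 15.00)^(1/5).
r = 5.7127^(1/5) ≈ 1.4170

1.417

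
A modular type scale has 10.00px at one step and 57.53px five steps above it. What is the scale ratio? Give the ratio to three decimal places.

1.419

The ratio satisfies 10.00 × r⁵ = 57.53, so r = (57.53 / 10.00)^(1/5).
r = 5.7530^(1/5) ≈ 1.4190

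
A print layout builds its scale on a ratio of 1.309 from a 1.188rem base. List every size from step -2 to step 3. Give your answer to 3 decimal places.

Step -2: 1.188 ÷ 1.309² = 0.693
Step -1: 1.188 ÷ 1.309 = 0.908
Step 0: 1.188rem
Step 1: 1.188 × 1.309 = 1.555
Step 2: 1.188 × 1.309² = 2.036
Step 3: 1.188 × 1.309³ = 2.665

0.693rem, 0.908rem, 1.188rem, 1.555rem, 2.036rem, 2.665rem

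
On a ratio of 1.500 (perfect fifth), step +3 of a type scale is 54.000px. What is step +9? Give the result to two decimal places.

Moving from step +3 to step +9 is 6 steps up, so multiply by r⁶.
54.000 × 1.500⁶ = 54.000 × 11.39062 ≈ 615.094

615.09px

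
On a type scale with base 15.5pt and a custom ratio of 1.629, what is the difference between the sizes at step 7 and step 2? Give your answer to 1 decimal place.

430.7pt

Step 2: 15.5 × 1.629² = 41.131pt
Step 7: 15.5 × 1.629⁷ = 471.823pt
Difference: 471.823 − 41.131 = 430.692pt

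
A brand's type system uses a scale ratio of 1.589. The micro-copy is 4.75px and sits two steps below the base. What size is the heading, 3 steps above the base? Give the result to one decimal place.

48.1px

4.75 × 1.589⁵ = 4.75 × 10.13023 ≈ 48.119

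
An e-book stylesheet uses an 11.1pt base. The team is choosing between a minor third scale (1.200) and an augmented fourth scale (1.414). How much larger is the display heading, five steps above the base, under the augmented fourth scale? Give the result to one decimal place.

Minor third: 11.1 × 1.200⁵ = 27.620pt
Augmented fourth: 11.1 × 1.414⁵ = 62.744pt
Difference: 62.744 − 27.620 = 35.124pt

35.1pt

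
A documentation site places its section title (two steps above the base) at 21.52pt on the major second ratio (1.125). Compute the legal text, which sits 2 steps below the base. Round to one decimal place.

Moving from step +2 to step -2 is 4 steps down, so divide by r⁴.
21.52 ÷ 1.125⁴ = 21.52 ÷ 1.60181 ≈ 13.435

13.4pt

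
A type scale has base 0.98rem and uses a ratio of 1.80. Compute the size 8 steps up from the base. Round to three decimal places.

107.996rem

0.98 × 1.80⁸ = 0.98 × 110.19961 ≈ 107.996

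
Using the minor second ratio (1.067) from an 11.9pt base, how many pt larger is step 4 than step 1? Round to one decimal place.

Step 1: 11.9 × 1.067 = 12.697pt
Step 4: 11.9 × 1.067⁴ = 15.424pt
Difference: 15.424 − 12.697 = 2.727pt

2.7pt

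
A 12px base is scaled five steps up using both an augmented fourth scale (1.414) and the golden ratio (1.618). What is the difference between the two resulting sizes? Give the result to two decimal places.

65.24px

Augmented fourth: 12.0 × 1.414⁵ = 67.8310px
Golden ratio: 12.0 × 1.618⁵ = 133.0681px
Difference: 133.0681 − 67.8310 = 65.2371px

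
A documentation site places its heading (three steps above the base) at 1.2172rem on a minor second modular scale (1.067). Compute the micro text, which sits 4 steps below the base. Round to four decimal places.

Moving from step +3 to step -4 is 7 steps down, so divide by r⁷.
1.2172 ÷ 1.067⁷ = 1.2172 ÷ 1.57453 ≈ 0.7731

0.7731rem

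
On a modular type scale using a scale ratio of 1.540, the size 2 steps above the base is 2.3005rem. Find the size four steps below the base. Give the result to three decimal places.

0.172rem

2.3005 ÷ 1.540⁶ = 2.3005 ÷ 13.33903 ≈ 0.172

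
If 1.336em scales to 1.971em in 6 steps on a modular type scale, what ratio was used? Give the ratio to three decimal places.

r⁶ = 1.971 / 1.336, so r = (1.971/1.336)^(1/6).
r = 1.4753^(1/6) ≈ 1.0670

1.067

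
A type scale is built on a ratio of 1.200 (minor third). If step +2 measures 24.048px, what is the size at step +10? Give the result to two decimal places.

103.40px

24.048 × 1.200⁸ = 24.048 × 4.29982 ≈ 103.402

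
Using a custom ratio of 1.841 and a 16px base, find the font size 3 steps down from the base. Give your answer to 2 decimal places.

A modular type scale is a geometric sequence: sizeₙ = base × rⁿ.
16.0 ÷ 1.841³ = 16.0 ÷ 6.23967 ≈ 2.56

2.56px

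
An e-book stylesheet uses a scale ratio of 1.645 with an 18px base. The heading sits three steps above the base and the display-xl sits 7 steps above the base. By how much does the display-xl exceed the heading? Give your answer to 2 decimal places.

Step 3: 18.0 × 1.645³ = 80.1254px
Step 7: 18.0 × 1.645⁷ = 586.7240px
Difference: 586.7240 − 80.1254 = 506.5986px

506.60px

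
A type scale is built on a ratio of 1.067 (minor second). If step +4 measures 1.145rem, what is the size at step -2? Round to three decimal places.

1.145 ÷ 1.067⁶ = 1.145 ÷ 1.47566 ≈ 0.776

0.776rem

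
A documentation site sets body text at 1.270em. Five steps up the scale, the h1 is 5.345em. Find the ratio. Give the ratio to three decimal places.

The ratio satisfies 1.270 × r⁵ = 5.345, so r = (5.345 / 1.270)^(1/5).
r = 4.2087^(1/5) ≈ 1.3330

1.333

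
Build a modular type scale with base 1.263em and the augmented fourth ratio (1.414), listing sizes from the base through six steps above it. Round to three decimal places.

Step 0: 1.263em
Step 1: 1.263 × 1.414 = 1.786
Step 2: 1.263 × 1.414² = 2.525
Step 3: 1.263 × 1.414³ = 3.571
Step 4: 1.263 × 1.414⁴ = 5.049
Step 5: 1.263 × 1.414⁵ = 7.139
Step 6: 1.263 × 1.414⁶ = 10.095

1.263em, 1.786em, 2.525em, 3.571em, 5.049em, 7.139em, 10.095em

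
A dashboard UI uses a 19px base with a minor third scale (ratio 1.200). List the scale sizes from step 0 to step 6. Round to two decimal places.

Step 0: 19px
Step 1: 19.0 × 1.200 = 22.80
Step 2: 19.0 × 1.200² = 27.36
Step 3: 19.0 × 1.200³ = 32.83
Step 4: 19.0 × 1.200⁴ = 39.40
Step 5: 19.0 × 1.200⁵ = 47.28
Step 6: 19.0 × 1.200⁶ = 56.73

19.00px, 22.80px, 27.36px, 32.83px, 39.40px, 47.28px, 56.73px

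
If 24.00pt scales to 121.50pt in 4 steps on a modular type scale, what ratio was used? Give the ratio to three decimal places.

The ratio satisfies 24.00 × r⁴ = 121.50, so r = (121.50 / 24.00)^(1/4).
r = 5.0625^(1/4) ≈ 1.5000

1.500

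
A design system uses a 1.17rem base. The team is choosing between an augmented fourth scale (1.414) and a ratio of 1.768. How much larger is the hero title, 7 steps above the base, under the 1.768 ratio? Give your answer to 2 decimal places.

49.95rem

Augmented fourth: 1.17 × 1.414⁷ = 13.2231rem
At 1.768: 1.17 × 1.768⁷ = 63.1774rem
Difference: 63.1774 − 13.2231 = 49.9543rem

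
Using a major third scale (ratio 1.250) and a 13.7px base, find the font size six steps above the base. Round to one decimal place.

A modular type scale is a geometric sequence: sizeₙ = base × rⁿ.
13.7 × 1.250⁶ = 13.7 × 3.81470 ≈ 52.26

52.3px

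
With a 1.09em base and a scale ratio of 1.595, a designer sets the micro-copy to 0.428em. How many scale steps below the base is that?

2

1.595ⁿ = 1.09 / 0.428 = 2.5467
n = ln(2.5467) / ln(1.595) = 0.9348 / 0.4669 ≈ 2.00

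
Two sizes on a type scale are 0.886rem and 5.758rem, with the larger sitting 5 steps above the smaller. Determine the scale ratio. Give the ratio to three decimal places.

1.454

The ratio satisfies 0.886 × r⁵ = 5.758, so r = (5.758 / 0.886)^(1/5).
r = 6.4989^(1/5) ≈ 1.4540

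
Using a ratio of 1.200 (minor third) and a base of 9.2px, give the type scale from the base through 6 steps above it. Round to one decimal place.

Step 0: 9.2px
Step 1: 9.2 × 1.200 = 11.0
Step 2: 9.2 × 1.200² = 13.2
Step 3: 9.2 × 1.200³ = 15.9
Step 4: 9.2 × 1.200⁴ = 19.1
Step 5: 9.2 × 1.200⁵ = 22.9
Step 6: 9.2 × 1.200⁶ = 27.5

9.2px, 11.0px, 13.2px, 15.9px, 19.1px, 22.9px, 27.5px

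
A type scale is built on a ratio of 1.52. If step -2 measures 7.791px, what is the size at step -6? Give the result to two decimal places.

1.46px

The gap is -6 − (-2) = -4 steps, so the factor is 1.52^-4.
7.791 ÷ 1.52⁴ = 7.791 ÷ 5.33795 ≈ 1.460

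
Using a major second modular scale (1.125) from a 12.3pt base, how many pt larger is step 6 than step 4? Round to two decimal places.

Step 4: 12.3 × 1.125⁴ = 19.7022pt
Step 6: 12.3 × 1.125⁶ = 24.9356pt
Difference: 24.9356 − 19.7022 = 5.2334pt

5.23pt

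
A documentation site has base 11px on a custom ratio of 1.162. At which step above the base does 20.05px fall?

4

1.162ⁿ = 20.05 / 11 = 1.8227
n = ln(1.8227) / ln(1.162) = 0.6003 / 0.1501 ≈ 4.00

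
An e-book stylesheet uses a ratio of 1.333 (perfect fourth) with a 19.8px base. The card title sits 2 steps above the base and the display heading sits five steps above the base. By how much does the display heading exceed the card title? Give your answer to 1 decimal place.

Step 2: 19.8 × 1.333² = 35.182px
Step 5: 19.8 × 1.333⁵ = 83.333px
Difference: 83.333 − 35.182 = 48.151px

48.2px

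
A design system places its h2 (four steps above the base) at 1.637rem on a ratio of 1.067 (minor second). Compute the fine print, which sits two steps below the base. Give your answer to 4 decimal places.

1.637 ÷ 1.067⁶ = 1.637 ÷ 1.47566 ≈ 1.1093

1.1093rem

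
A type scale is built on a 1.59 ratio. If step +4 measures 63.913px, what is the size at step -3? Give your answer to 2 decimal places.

63.913 ÷ 1.59⁷ = 63.913 ÷ 25.69093 ≈ 2.488

2.49px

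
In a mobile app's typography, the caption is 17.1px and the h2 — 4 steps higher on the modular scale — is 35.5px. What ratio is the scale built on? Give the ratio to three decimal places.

The ratio satisfies 17.1 × r⁴ = 35.5, so r = (35.5 / 17.1)^(1/4).
r = 2.0760^(1/4) ≈ 1.2004

1.200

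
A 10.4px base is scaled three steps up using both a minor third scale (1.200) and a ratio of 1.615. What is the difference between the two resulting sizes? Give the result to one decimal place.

Minor third: 10.4 × 1.200³ = 17.971px
At 1.615: 10.4 × 1.615³ = 43.808px
Difference: 43.808 − 17.971 = 25.837px

25.8px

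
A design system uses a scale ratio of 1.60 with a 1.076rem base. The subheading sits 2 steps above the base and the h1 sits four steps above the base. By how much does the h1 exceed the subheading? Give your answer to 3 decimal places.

4.297rem

Step 2: 1.076 × 1.60² = 2.75456rem
Step 4: 1.076 × 1.60⁴ = 7.05167rem
Difference: 7.05167 − 2.75456 = 4.29711rem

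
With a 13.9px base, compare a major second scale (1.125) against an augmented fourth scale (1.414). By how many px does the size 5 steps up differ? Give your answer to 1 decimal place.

53.5px

Major second: 13.9 × 1.125⁵ = 25.048px
Augmented fourth: 13.9 × 1.414⁵ = 78.571px
Difference: 78.571 − 25.048 = 53.523px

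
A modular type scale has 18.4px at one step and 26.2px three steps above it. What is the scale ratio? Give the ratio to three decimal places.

1.125

The ratio satisfies 18.4 × r³ = 26.2, so r = (26.2 / 18.4)^(1/3).
r = 1.4239^(1/3) ≈ 1.1250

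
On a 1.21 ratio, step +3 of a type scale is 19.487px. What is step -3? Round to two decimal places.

The gap is -3 − (3) = -6 steps, so the factor is 1.21^-6.
19.487 ÷ 1.21⁶ = 19.487 ÷ 3.13843 ≈ 6.209

6.21px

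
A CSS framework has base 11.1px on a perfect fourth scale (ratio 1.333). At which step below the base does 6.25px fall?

2

1.333ⁿ = 11.1 / 6.25 = 1.7760
n = ln(1.7760) / ln(1.333) = 0.5744 / 0.2874 ≈ 2.00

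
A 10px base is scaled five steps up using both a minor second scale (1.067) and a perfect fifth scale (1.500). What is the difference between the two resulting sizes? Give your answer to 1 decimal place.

62.1px

Minor second: 10.0 × 1.067⁵ = 13.830px
Perfect fifth: 10.0 × 1.500⁵ = 75.938px
Difference: 75.938 − 13.830 = 62.108px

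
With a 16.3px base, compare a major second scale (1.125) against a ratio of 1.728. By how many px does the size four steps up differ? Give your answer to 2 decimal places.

Major second: 16.3 × 1.125⁴ = 26.1094px
At 1.728: 16.3 × 1.728⁴ = 145.3324px
Difference: 145.3324 − 26.1094 = 119.2230px

119.22px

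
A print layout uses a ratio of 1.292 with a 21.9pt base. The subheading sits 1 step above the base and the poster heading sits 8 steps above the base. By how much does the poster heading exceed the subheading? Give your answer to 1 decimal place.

141.7pt

Step 1: 21.9 × 1.292 = 28.295pt
Step 8: 21.9 × 1.292⁸ = 170.037pt
Difference: 170.037 − 28.295 = 141.742pt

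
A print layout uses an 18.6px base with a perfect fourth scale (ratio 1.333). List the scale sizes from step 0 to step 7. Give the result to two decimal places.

Step 0: 18.6px
Step 1: 18.6 × 1.333 = 24.79
Step 2: 18.6 × 1.333² = 33.05
Step 3: 18.6 × 1.333³ = 44.06
Step 4: 18.6 × 1.333⁴ = 58.73
Step 5: 18.6 × 1.333⁵ = 78.28
Step 6: 18.6 × 1.333⁶ = 104.35
Step 7: 18.6 × 1.333⁷ = 139.10

18.60px, 24.79px, 33.05px, 44.06px, 58.73px, 78.28px, 104.35px, 139.10px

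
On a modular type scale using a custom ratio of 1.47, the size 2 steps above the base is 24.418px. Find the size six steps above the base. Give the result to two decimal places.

Moving from step +2 to step +6 is 4 steps up, so multiply by r⁴.
24.418 × 1.47⁴ = 24.418 × 4.66949 ≈ 114.020

114.02px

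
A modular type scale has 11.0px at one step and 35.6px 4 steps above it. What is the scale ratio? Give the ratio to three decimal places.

1.341

r⁴ = 35.6 / 11.0, so r = (35.6/11.0)^(1/4).
r = 3.2364^(1/4) ≈ 1.3413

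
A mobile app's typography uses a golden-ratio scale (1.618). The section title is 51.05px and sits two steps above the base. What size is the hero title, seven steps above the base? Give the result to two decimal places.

566.09px

The gap is 7 − (2) = 5 steps, so the factor is 1.618^5.
51.05 × 1.618⁵ = 51.05 × 11.08901 ≈ 566.094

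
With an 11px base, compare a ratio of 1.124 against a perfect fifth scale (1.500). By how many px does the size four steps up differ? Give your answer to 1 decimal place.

At 1.124: 11.0 × 1.124⁴ = 17.557px
Perfect fifth: 11.0 × 1.500⁴ = 55.688px
Difference: 55.688 − 17.557 = 38.131px

38.1px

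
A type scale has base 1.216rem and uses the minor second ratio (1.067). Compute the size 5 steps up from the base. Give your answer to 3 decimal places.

1.682rem

1.216 × 1.067⁵ = 1.216 × 1.38300 ≈ 1.682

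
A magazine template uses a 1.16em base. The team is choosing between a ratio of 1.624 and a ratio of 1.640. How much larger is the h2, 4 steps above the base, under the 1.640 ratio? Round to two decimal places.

At 1.624: 1.16 × 1.624⁴ = 8.0687em
At 1.640: 1.16 × 1.640⁴ = 8.3914em
Difference: 8.3914 − 8.0687 = 0.3227em

0.32em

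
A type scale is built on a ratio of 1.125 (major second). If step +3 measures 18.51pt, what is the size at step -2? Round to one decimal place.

18.51 ÷ 1.125⁵ = 18.51 ÷ 1.80203 ≈ 10.272

10.3pt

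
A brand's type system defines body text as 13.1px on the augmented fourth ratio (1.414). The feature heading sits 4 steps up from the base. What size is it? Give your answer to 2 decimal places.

52.37px

13.1 × 1.414⁴ = 13.1 × 3.99758 ≈ 52.37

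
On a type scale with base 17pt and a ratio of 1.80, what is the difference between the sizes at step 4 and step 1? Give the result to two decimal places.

147.86pt

Step 1: 17.0 × 1.80 = 30.6000pt
Step 4: 17.0 × 1.80⁴ = 178.4592pt
Difference: 178.4592 − 30.6000 = 147.8592pt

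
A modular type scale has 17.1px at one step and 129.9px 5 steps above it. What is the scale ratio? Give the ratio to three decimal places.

r⁵ = 129.9 / 17.1, so r = (129.9/17.1)^(1/5).
r = 7.5965^(1/5) ≈ 1.5001

1.500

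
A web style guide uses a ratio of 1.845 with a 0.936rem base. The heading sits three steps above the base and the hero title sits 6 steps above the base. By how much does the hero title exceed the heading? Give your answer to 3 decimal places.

31.041rem

Step 3: 0.936 × 1.845³ = 5.87848rem
Step 6: 0.936 × 1.845⁶ = 36.91935rem
Difference: 36.91935 − 5.87848 = 31.04087rem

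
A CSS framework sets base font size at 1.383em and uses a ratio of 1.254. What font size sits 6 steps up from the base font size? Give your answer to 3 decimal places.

1.383 × 1.254⁶ = 1.383 × 3.88853 ≈ 5.378

5.378em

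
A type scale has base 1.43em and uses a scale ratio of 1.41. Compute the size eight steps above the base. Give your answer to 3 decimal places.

Each step on a modular scale multiplies by the ratio, so the size n steps from the base is base × ratioⁿ.
1.43 × 1.41⁸ = 1.43 × 15.62259 ≈ 22.340

22.340em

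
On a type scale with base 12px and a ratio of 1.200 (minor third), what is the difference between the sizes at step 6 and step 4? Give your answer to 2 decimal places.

Step 4: 12.0 × 1.200⁴ = 24.8832px
Step 6: 12.0 × 1.200⁶ = 35.8318px
Difference: 35.8318 − 24.8832 = 10.9486px

10.95px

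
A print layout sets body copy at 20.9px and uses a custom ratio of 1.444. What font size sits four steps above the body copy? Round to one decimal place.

20.9 × 1.444⁴ = 20.9 × 4.34779 ≈ 90.87

90.9px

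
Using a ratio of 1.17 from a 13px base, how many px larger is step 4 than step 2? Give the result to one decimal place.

Step 2: 13.0 × 1.17² = 17.796px
Step 4: 13.0 × 1.17⁴ = 24.361px
Difference: 24.361 − 17.796 = 6.565px

6.6px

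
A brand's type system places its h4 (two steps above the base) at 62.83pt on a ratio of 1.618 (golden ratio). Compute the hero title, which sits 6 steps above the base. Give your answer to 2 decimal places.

Moving from step +2 to step +6 is 4 steps up, so multiply by r⁴.
62.83 × 1.618⁴ = 62.83 × 6.85353 ≈ 430.607

430.61pt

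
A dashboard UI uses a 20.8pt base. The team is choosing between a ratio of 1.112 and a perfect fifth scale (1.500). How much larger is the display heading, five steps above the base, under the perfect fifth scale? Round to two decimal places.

122.58pt

At 1.112: 20.8 × 1.112⁵ = 35.3661pt
Perfect fifth: 20.8 × 1.500⁵ = 157.9500pt
Difference: 157.9500 − 35.3661 = 122.5839pt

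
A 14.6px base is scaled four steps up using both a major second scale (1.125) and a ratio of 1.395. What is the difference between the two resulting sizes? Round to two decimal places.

31.90px

Major second: 14.6 × 1.125⁴ = 23.3864px
At 1.395: 14.6 × 1.395⁴ = 55.2904px
Difference: 55.2904 − 23.3864 = 31.9040px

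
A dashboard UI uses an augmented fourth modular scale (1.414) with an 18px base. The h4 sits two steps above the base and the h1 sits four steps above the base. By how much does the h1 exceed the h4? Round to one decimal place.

36.0px

Step 2: 18.0 × 1.414² = 35.989px
Step 4: 18.0 × 1.414⁴ = 71.957px
Difference: 71.957 − 35.989 = 35.968px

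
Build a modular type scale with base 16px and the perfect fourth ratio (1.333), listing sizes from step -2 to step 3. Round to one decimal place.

Step -2: 16.0 ÷ 1.333² = 9.0
Step -1: 16.0 ÷ 1.333 = 12.0
Step 0: 16px
Step 1: 16.0 × 1.333 = 21.3
Step 2: 16.0 × 1.333² = 28.4
Step 3: 16.0 × 1.333³ = 37.9

9.0px, 12.0px, 16.0px, 21.3px, 28.4px, 37.9px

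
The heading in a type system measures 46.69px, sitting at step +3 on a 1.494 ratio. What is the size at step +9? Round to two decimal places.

519.19px

Moving from step +3 to step +9 is 6 steps up, so multiply by r⁶.
46.69 × 1.494⁶ = 46.69 × 11.11997 ≈ 519.191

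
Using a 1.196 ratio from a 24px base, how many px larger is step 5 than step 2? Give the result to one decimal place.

Step 2: 24.0 × 1.196² = 34.330px
Step 5: 24.0 × 1.196⁵ = 58.731px
Difference: 58.731 − 34.330 = 24.401px

24.4px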